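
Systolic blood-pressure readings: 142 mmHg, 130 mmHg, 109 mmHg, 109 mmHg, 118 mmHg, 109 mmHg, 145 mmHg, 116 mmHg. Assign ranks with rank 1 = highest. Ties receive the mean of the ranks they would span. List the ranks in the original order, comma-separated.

2, 3, 7, 7, 4, 7, 1, 5

Sorted (descending): 145, 142, 130, 118, 116, 109, 109, 109
The 3 values of 109 occupy positions 6–8 → average rank 7.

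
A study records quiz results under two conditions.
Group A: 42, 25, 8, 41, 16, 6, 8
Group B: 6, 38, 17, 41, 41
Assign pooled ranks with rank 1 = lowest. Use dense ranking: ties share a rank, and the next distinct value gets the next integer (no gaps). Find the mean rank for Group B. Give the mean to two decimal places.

Sorted (ascending): 6, 6, 8, 8, 16, 17, 25, 38, 41, 41, 41, 42
The 2 values of 6 share dense rank 1.
The 2 values of 8 share dense rank 2.
The 3 values of 41 share dense rank 7.
Remaining distinct values take the next consecutive integers.
Group B values → pooled ranks: 6→1, 38→6, 17→4, 41→7, 41→7
Mean rank = (1 + 6 + 4 + 7 + 7) / 5 = 5.00

5.00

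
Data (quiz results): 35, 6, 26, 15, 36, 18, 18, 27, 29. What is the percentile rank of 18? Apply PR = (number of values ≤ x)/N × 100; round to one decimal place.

44.4

N = 9.
Strictly below 18: 2. Equal to 18: 2.
PR = 4/9 × 100 = 44.4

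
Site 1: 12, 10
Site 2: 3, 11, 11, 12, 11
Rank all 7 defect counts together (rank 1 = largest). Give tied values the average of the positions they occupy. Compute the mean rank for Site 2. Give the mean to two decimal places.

Sorted (descending): 12, 12, 11, 11, 11, 10, 3
The 2 values of 12 occupy positions 1–2 → average rank (1+2)/2 = 1.5.
The 3 values of 11 occupy positions 3–5 → average rank 4.
Site 2 values → pooled ranks: 3→7, 11→4, 11→4, 12→1.5, 11→4
Mean rank = (7 + 4 + 4 + 1.5 + 4) / 5 = 4.10

4.10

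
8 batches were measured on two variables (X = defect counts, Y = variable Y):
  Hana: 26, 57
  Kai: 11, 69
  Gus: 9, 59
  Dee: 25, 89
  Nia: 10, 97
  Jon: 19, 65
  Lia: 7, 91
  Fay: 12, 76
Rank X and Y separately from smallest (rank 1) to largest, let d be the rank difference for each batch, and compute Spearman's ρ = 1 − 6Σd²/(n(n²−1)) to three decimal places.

Ranks of variable 1: 8, 4, 2, 7, 3, 6, 1, 5
Ranks of variable 2: 1, 4, 2, 6, 8, 3, 7, 5
d = r₁ − r₂: 7, 0, 0, 1, -5, 3, -6, 0
d²: 49, 0, 0, 1, 25, 9, 36, 0; Σd² = 120
ρ = 1 − 6·120/(8·63) = 1 − 720/504 = -0.429

-0.429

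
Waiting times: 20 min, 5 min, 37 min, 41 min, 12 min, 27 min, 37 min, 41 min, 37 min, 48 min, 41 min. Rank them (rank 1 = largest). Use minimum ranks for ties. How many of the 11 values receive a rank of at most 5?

Sorted (descending): 48, 41, 41, 41, 37, 37, 37, 27, 20, 12, 5
The 3 values of 41 occupy positions 2–4 → each gets rank 2.
The 3 values of 37 occupy positions 5–7 → each gets rank 5.
Ranks ≤ 5: {1, 2, 2, 2, 5, 5, 5} → 7 values.

7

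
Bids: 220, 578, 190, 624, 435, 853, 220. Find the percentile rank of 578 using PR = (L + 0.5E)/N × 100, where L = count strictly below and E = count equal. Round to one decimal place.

64.3

N = 7.
Strictly below 578: 4. Equal to 578: 1.
PR = (4 + 0.5·1)/7 × 100 = 64.3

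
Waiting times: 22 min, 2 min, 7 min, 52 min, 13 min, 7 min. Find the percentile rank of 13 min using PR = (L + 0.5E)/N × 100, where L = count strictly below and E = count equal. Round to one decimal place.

58.3

N = 6.
Strictly below 13: 3. Equal to 13: 1.
PR = (3 + 0.5·1)/6 × 100 = 58.3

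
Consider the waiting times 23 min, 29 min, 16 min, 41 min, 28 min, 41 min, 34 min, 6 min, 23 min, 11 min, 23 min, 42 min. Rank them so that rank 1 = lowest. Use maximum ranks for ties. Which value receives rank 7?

28

Sorted (ascending): 6, 11, 16, 23, 23, 23, 28, 29, 34, 41, 41, 42
The 3 values of 23 occupy positions 4–6 → each gets rank 6.
The 2 values of 41 occupy positions 10–11 → each gets rank 11.
Rank 7 → value 28.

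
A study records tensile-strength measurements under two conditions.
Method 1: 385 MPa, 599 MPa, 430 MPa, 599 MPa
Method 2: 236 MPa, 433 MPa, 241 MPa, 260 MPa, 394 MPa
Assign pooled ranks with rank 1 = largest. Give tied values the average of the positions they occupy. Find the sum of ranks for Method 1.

13

Sorted (descending): 599, 599, 433, 430, 394, 385, 260, 241, 236
The 2 values of 599 occupy positions 1–2 → average rank (1+2)/2 = 1.5.
Method 1 values → pooled ranks: 385→6, 599→1.5, 430→4, 599→1.5
Rank sum = 6 + 1.5 + 4 + 1.5 = 13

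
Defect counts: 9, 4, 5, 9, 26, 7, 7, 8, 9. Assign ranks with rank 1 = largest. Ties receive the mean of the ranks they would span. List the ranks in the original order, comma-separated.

3, 9, 8, 3, 1, 6.5, 6.5, 5, 3

Sorted (descending): 26, 9, 9, 9, 8, 7, 7, 5, 4
The 3 values of 9 occupy positions 2–4 → average rank 3.
The 2 values of 7 occupy positions 6–7 → average rank (6+7)/2 = 6.5.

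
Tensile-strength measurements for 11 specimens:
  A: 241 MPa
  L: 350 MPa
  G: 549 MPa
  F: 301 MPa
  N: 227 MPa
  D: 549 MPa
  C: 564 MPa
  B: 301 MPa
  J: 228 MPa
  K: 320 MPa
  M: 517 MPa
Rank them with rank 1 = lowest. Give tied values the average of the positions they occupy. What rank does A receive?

3

Sorted (ascending): 227, 228, 241, 301, 301, 320, 350, 517, 549, 549, 564
The 2 values of 301 occupy positions 4–5 → average rank (4+5)/2 = 4.5.
The 2 values of 549 occupy positions 9–10 → average rank (9+10)/2 = 9.5.
A has value 241 MPa → rank 3.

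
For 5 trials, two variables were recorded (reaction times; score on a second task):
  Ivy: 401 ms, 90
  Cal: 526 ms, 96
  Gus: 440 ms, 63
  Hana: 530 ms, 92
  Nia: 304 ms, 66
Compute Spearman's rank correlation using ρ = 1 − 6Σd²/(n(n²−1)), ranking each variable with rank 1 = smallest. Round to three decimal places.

Ranks of variable 1: 2, 4, 3, 5, 1
Ranks of variable 2: 3, 5, 1, 4, 2
d = r₁ − r₂: -1, -1, 2, 1, -1
d²: 1, 1, 4, 1, 1; Σd² = 8
ρ = 1 − 6·8/(5·24) = 1 − 48/120 = 0.600

0.600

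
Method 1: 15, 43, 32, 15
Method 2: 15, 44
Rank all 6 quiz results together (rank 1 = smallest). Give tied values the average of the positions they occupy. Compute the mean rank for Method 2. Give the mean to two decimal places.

4.00

Sorted (ascending): 15, 15, 15, 32, 43, 44
The 3 values of 15 occupy positions 1–3 → average rank 2.
Method 2 values → pooled ranks: 15→2, 44→6
Mean rank = (2 + 6) / 2 = 4.00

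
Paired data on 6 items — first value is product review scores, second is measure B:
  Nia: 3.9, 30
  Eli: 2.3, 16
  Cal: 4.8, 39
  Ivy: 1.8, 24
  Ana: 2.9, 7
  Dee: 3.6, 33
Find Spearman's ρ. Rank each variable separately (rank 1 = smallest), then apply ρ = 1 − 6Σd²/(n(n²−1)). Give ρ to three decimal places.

0.714

Ranks of variable 1: 5, 2, 6, 1, 3, 4
Ranks of variable 2: 4, 2, 6, 3, 1, 5
d = r₁ − r₂: 1, 0, 0, -2, 2, -1
d²: 1, 0, 0, 4, 4, 1; Σd² = 10
ρ = 1 − 6·10/(6·35) = 1 − 60/210 = 0.714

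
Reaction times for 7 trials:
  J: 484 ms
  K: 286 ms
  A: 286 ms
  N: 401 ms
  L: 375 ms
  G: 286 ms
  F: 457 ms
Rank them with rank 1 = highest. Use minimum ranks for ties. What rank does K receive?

Sorted (descending): 484, 457, 401, 375, 286, 286, 286
The 3 values of 286 occupy positions 5–7 → each gets rank 5.
K has value 286 ms → rank 5.

5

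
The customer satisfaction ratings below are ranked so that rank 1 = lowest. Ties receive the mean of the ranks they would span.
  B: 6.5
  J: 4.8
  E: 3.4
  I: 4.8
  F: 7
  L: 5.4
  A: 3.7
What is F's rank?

Sorted (ascending): 3.4, 3.7, 4.8, 4.8, 5.4, 6.5, 7
The 2 values of 4.8 occupy positions 3–4 → average rank (3+4)/2 = 3.5.
F has value 7 → rank 7.

7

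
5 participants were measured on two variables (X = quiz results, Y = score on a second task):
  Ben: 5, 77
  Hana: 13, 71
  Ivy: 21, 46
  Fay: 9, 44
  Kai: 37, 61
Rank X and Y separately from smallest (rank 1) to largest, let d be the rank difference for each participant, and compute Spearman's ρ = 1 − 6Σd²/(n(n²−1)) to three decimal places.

Ranks of variable 1: 1, 3, 4, 2, 5
Ranks of variable 2: 5, 4, 2, 1, 3
d = r₁ − r₂: -4, -1, 2, 1, 2
d²: 16, 1, 4, 1, 4; Σd² = 26
ρ = 1 − 6·26/(5·24) = 1 − 156/120 = -0.300

-0.300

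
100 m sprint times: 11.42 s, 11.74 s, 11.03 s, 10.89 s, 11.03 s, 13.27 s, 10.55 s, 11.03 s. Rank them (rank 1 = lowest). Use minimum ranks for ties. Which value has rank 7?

11.74

Sorted (ascending): 10.55, 10.89, 11.03, 11.03, 11.03, 11.42, 11.74, 13.27
The 3 values of 11.03 occupy positions 3–5 → each gets rank 3.
Rank 7 → value 11.74.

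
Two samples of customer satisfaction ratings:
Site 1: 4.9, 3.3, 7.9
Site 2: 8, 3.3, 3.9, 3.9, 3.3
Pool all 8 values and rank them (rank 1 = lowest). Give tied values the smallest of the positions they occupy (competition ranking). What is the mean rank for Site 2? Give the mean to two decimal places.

Sorted (ascending): 3.3, 3.3, 3.3, 3.9, 3.9, 4.9, 7.9, 8
The 3 values of 3.3 occupy positions 1–3 → each gets rank 1.
The 2 values of 3.9 occupy positions 4–5 → each gets rank 4.
Site 2 values → pooled ranks: 8→8, 3.3→1, 3.9→4, 3.9→4, 3.3→1
Mean rank = (8 + 1 + 4 + 4 + 1) / 5 = 3.60

3.60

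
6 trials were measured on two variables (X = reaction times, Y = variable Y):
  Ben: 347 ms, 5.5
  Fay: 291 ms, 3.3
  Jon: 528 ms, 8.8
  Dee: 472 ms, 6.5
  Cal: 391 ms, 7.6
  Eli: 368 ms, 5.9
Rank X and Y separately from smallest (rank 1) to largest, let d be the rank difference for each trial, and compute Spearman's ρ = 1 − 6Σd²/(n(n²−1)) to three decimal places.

0.943

Ranks of variable 1: 2, 1, 6, 5, 4, 3
Ranks of variable 2: 2, 1, 6, 4, 5, 3
d = r₁ − r₂: 0, 0, 0, 1, -1, 0
d²: 0, 0, 0, 1, 1, 0; Σd² = 2
ρ = 1 − 6·2/(6·35) = 1 − 12/210 = 0.943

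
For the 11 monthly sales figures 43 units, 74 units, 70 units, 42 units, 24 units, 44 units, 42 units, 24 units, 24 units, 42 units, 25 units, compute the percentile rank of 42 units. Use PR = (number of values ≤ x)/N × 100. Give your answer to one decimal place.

N = 11.
Strictly below 42: 4. Equal to 42: 3.
PR = 7/11 × 100 = 63.6

63.6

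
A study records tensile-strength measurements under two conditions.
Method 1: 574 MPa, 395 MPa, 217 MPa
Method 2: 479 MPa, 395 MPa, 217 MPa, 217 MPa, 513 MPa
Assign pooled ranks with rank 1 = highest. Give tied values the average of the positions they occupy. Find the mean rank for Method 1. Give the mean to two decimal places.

Sorted (descending): 574, 513, 479, 395, 395, 217, 217, 217
The 2 values of 395 occupy positions 4–5 → average rank (4+5)/2 = 4.5.
The 3 values of 217 occupy positions 6–8 → average rank 7.
Method 1 values → pooled ranks: 574→1, 395→4.5, 217→7
Mean rank = (1 + 4.5 + 7) / 3 = 4.17

4.17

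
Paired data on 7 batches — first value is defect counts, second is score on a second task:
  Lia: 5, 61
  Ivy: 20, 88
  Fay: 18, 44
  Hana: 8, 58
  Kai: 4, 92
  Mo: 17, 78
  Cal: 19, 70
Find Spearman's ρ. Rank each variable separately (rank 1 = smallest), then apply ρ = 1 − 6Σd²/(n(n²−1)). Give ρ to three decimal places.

-0.071

Ranks of variable 1: 2, 7, 5, 3, 1, 4, 6
Ranks of variable 2: 3, 6, 1, 2, 7, 5, 4
d = r₁ − r₂: -1, 1, 4, 1, -6, -1, 2
d²: 1, 1, 16, 1, 36, 1, 4; Σd² = 60
ρ = 1 − 6·60/(7·48) = 1 − 360/336 = -0.071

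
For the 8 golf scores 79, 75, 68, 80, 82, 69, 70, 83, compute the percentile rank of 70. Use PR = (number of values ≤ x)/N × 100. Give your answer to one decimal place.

37.5

N = 8.
Strictly below 70: 2. Equal to 70: 1.
PR = 3/8 × 100 = 37.5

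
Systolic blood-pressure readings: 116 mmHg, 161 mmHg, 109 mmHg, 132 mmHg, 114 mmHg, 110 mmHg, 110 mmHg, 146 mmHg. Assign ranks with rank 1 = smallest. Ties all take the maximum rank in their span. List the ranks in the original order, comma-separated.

Sorted (ascending): 109, 110, 110, 114, 116, 132, 146, 161
The 2 values of 110 occupy positions 2–3 → each gets rank 3.

5, 8, 1, 6, 4, 3, 3, 7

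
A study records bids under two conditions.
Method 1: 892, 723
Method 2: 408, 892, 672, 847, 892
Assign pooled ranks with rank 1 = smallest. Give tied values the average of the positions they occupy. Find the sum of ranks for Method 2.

19

Sorted (ascending): 408, 672, 723, 847, 892, 892, 892
The 3 values of 892 occupy positions 5–7 → average rank 6.
Method 2 values → pooled ranks: 408→1, 892→6, 672→2, 847→4, 892→6
Rank sum = 1 + 6 + 2 + 4 + 6 = 19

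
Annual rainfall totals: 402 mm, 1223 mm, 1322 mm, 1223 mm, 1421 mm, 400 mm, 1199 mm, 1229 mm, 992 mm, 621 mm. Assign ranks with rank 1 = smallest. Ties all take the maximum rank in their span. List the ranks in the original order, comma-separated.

Sorted (ascending): 400, 402, 621, 992, 1199, 1223, 1223, 1229, 1322, 1421
The 2 values of 1223 occupy positions 6–7 → each gets rank 7.

2, 7, 9, 7, 10, 1, 5, 8, 4, 3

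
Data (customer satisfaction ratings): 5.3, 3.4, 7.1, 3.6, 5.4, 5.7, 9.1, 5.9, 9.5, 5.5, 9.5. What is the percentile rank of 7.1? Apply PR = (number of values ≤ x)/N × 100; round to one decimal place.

N = 11.
Strictly below 7.1: 7. Equal to 7.1: 1.
PR = 8/11 × 100 = 72.7

72.7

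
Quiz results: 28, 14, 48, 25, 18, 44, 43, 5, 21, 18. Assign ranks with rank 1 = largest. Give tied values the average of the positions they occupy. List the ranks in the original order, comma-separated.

4, 9, 1, 5, 7.5, 2, 3, 10, 6, 7.5

Sorted (descending): 48, 44, 43, 28, 25, 21, 18, 18, 14, 5
The 2 values of 18 occupy positions 7–8 → average rank (7+8)/2 = 7.5.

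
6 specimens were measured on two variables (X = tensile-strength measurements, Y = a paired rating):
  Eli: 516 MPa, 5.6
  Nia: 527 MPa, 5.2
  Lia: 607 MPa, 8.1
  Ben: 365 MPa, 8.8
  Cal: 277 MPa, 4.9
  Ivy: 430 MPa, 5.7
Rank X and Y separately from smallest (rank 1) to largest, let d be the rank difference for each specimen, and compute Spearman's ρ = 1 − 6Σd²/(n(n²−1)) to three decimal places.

0.200

Ranks of variable 1: 4, 5, 6, 2, 1, 3
Ranks of variable 2: 3, 2, 5, 6, 1, 4
d = r₁ − r₂: 1, 3, 1, -4, 0, -1
d²: 1, 9, 1, 16, 0, 1; Σd² = 28
ρ = 1 − 6·28/(6·35) = 1 − 168/210 = 0.200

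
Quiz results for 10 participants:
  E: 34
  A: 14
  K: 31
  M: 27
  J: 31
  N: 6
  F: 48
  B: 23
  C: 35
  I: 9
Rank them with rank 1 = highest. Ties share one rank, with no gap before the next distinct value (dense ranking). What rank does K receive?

Sorted (descending): 48, 35, 34, 31, 31, 27, 23, 14, 9, 6
The 2 values of 31 share dense rank 4.
Remaining distinct values take the next consecutive integers.
K has value 31 → rank 4.

4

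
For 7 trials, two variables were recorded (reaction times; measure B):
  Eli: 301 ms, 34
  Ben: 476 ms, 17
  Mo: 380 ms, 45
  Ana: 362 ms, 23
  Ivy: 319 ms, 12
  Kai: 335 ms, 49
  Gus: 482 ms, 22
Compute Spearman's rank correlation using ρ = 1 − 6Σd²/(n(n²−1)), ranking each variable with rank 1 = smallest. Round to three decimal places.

-0.179

Ranks of variable 1: 1, 6, 5, 4, 2, 3, 7
Ranks of variable 2: 5, 2, 6, 4, 1, 7, 3
d = r₁ − r₂: -4, 4, -1, 0, 1, -4, 4
d²: 16, 16, 1, 0, 1, 16, 16; Σd² = 66
ρ = 1 − 6·66/(7·48) = 1 − 396/336 = -0.179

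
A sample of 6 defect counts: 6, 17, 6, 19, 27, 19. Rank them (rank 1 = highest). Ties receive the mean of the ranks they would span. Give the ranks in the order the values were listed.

Sorted (descending): 27, 19, 19, 17, 6, 6
The 2 values of 19 occupy positions 2–3 → average rank (2+3)/2 = 2.5.
The 2 values of 6 occupy positions 5–6 → average rank (5+6)/2 = 5.5.

5.5, 4, 5.5, 2.5, 1, 2.5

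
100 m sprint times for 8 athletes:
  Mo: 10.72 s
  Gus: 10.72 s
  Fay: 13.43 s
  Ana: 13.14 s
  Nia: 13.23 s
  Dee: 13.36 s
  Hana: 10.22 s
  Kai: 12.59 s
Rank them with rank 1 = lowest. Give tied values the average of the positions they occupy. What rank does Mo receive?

Sorted (ascending): 10.22, 10.72, 10.72, 12.59, 13.14, 13.23, 13.36, 13.43
The 2 values of 10.72 occupy positions 2–3 → average rank (2+3)/2 = 2.5.
Mo has value 10.72 s → rank 2.5.

2.5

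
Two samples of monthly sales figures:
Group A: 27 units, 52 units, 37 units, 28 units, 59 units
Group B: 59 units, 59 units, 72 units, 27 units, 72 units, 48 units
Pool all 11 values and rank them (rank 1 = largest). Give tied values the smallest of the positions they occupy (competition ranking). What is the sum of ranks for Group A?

36

Sorted (descending): 72, 72, 59, 59, 59, 52, 48, 37, 28, 27, 27
The 2 values of 72 occupy positions 1–2 → each gets rank 1.
The 3 values of 59 occupy positions 3–5 → each gets rank 3.
The 2 values of 27 occupy positions 10–11 → each gets rank 10.
Group A values → pooled ranks: 27→10, 52→6, 37→8, 28→9, 59→3
Rank sum = 10 + 6 + 8 + 9 + 3 = 36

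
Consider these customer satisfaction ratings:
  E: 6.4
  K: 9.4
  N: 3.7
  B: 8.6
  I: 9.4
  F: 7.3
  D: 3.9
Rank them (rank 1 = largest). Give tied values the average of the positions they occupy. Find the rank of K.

Sorted (descending): 9.4, 9.4, 8.6, 7.3, 6.4, 3.9, 3.7
The 2 values of 9.4 occupy positions 1–2 → average rank (1+2)/2 = 1.5.
K has value 9.4 → rank 1.5.

1.5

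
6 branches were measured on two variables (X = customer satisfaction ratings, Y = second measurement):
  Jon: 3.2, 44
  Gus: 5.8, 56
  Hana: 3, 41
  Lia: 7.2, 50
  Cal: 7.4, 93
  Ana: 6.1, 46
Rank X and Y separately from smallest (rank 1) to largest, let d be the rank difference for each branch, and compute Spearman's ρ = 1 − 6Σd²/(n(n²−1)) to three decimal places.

0.829

Ranks of variable 1: 2, 3, 1, 5, 6, 4
Ranks of variable 2: 2, 5, 1, 4, 6, 3
d = r₁ − r₂: 0, -2, 0, 1, 0, 1
d²: 0, 4, 0, 1, 0, 1; Σd² = 6
ρ = 1 − 6·6/(6·35) = 1 − 36/210 = 0.829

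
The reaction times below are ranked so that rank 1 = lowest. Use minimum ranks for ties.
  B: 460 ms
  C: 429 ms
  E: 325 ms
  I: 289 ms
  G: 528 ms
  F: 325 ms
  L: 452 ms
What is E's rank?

2

Sorted (ascending): 289, 325, 325, 429, 452, 460, 528
The 2 values of 325 occupy positions 2–3 → each gets rank 2.
E has value 325 ms → rank 2.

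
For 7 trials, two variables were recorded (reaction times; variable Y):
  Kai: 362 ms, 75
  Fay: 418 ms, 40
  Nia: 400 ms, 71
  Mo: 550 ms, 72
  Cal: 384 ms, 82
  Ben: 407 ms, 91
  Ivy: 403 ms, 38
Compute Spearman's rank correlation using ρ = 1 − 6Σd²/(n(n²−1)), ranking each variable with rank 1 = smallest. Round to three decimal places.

-0.250

Ranks of variable 1: 1, 6, 3, 7, 2, 5, 4
Ranks of variable 2: 5, 2, 3, 4, 6, 7, 1
d = r₁ − r₂: -4, 4, 0, 3, -4, -2, 3
d²: 16, 16, 0, 9, 16, 4, 9; Σd² = 70
ρ = 1 − 6·70/(7·48) = 1 − 420/336 = -0.250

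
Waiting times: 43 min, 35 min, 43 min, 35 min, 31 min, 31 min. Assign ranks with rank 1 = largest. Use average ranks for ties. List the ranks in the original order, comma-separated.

Sorted (descending): 43, 43, 35, 35, 31, 31
The 2 values of 43 occupy positions 1–2 → average rank (1+2)/2 = 1.5.
The 2 values of 35 occupy positions 3–4 → average rank (3+4)/2 = 3.5.
The 2 values of 31 occupy positions 5–6 → average rank (5+6)/2 = 5.5.

1.5, 3.5, 1.5, 3.5, 5.5, 5.5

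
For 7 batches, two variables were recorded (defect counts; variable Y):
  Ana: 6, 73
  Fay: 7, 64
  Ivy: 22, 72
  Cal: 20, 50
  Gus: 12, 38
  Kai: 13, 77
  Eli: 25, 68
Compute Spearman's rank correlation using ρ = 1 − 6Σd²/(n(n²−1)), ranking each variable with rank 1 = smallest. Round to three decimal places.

Ranks of variable 1: 1, 2, 6, 5, 3, 4, 7
Ranks of variable 2: 6, 3, 5, 2, 1, 7, 4
d = r₁ − r₂: -5, -1, 1, 3, 2, -3, 3
d²: 25, 1, 1, 9, 4, 9, 9; Σd² = 58
ρ = 1 − 6·58/(7·48) = 1 − 348/336 = -0.036

-0.036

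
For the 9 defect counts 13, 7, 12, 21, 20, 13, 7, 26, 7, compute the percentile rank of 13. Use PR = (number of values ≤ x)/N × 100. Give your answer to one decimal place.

N = 9.
Strictly below 13: 4. Equal to 13: 2.
PR = 6/9 × 100 = 66.7

66.7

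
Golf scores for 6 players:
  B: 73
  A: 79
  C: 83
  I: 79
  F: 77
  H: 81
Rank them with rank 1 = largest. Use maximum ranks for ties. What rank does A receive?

4

Sorted (descending): 83, 81, 79, 79, 77, 73
The 2 values of 79 occupy positions 3–4 → each gets rank 4.
A has value 79 → rank 4.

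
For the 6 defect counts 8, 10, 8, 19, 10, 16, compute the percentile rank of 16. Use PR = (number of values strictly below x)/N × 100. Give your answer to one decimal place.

N = 6.
Strictly below 16: 4. Equal to 16: 1.
PR = 4/6 × 100 = 66.7

66.7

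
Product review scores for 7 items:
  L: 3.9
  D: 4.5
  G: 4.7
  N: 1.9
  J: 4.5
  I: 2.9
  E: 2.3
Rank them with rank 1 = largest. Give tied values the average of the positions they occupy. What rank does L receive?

4

Sorted (descending): 4.7, 4.5, 4.5, 3.9, 2.9, 2.3, 1.9
The 2 values of 4.5 occupy positions 2–3 → average rank (2+3)/2 = 2.5.
L has value 3.9 → rank 4.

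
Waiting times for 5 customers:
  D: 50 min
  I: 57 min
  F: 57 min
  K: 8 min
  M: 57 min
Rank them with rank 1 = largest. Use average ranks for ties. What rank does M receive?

Sorted (descending): 57, 57, 57, 50, 8
The 3 values of 57 occupy positions 1–3 → average rank 2.
M has value 57 min → rank 2.

2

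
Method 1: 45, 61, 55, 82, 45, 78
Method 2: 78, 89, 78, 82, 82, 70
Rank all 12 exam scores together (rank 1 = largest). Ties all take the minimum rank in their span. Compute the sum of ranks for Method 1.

48

Sorted (descending): 89, 82, 82, 82, 78, 78, 78, 70, 61, 55, 45, 45
The 3 values of 82 occupy positions 2–4 → each gets rank 2.
The 3 values of 78 occupy positions 5–7 → each gets rank 5.
The 2 values of 45 occupy positions 11–12 → each gets rank 11.
Method 1 values → pooled ranks: 45→11, 61→9, 55→10, 82→2, 45→11, 78→5
Rank sum = 11 + 9 + 10 + 2 + 11 + 5 = 48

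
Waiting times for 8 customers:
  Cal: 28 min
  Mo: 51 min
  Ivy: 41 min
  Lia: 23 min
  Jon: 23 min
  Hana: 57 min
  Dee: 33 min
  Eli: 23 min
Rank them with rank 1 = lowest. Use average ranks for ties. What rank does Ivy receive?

6

Sorted (ascending): 23, 23, 23, 28, 33, 41, 51, 57
The 3 values of 23 occupy positions 1–3 → average rank 2.
Ivy has value 41 min → rank 6.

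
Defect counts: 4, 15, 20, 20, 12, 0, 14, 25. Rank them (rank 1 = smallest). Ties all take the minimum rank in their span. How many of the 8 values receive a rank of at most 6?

Sorted (ascending): 0, 4, 12, 14, 15, 20, 20, 25
The 2 values of 20 occupy positions 6–7 → each gets rank 6.
Ranks ≤ 6: {1, 2, 3, 4, 5, 6, 6} → 7 values.

7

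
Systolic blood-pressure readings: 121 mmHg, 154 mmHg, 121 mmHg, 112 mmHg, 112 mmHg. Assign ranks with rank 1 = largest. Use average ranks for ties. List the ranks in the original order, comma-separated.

Sorted (descending): 154, 121, 121, 112, 112
The 2 values of 121 occupy positions 2–3 → average rank (2+3)/2 = 2.5.
The 2 values of 112 occupy positions 4–5 → average rank (4+5)/2 = 4.5.

2.5, 1, 2.5, 4.5, 4.5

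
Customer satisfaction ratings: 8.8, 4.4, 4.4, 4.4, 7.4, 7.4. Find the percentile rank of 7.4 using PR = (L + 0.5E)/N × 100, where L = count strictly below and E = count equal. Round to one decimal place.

66.7

N = 6.
Strictly below 7.4: 3. Equal to 7.4: 2.
PR = (3 + 0.5·2)/6 × 100 = 66.7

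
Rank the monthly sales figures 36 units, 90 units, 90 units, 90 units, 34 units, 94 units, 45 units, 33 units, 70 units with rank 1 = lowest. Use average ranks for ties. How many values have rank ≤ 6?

Sorted (ascending): 33, 34, 36, 45, 70, 90, 90, 90, 94
The 3 values of 90 occupy positions 6–8 → average rank 7.
Ranks ≤ 6: {1, 2, 3, 4, 5} → 5 values.

5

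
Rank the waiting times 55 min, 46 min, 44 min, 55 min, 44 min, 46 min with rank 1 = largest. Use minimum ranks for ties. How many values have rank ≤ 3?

Sorted (descending): 55, 55, 46, 46, 44, 44
The 2 values of 55 occupy positions 1–2 → each gets rank 1.
The 2 values of 46 occupy positions 3–4 → each gets rank 3.
The 2 values of 44 occupy positions 5–6 → each gets rank 5.
Ranks ≤ 3: {1, 1, 3, 3} → 4 values.

4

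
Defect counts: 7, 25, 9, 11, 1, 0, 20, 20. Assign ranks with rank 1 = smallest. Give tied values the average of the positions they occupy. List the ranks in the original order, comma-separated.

3, 8, 4, 5, 2, 1, 6.5, 6.5

Sorted (ascending): 0, 1, 7, 9, 11, 20, 20, 25
The 2 values of 20 occupy positions 6–7 → average rank (6+7)/2 = 6.5.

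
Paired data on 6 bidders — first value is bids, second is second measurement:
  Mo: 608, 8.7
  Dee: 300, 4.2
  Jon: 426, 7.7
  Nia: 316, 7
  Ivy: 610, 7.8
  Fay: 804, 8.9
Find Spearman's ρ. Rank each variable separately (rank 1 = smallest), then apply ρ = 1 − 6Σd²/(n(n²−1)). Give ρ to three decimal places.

0.943

Ranks of variable 1: 4, 1, 3, 2, 5, 6
Ranks of variable 2: 5, 1, 3, 2, 4, 6
d = r₁ − r₂: -1, 0, 0, 0, 1, 0
d²: 1, 0, 0, 0, 1, 0; Σd² = 2
ρ = 1 − 6·2/(6·35) = 1 − 12/210 = 0.943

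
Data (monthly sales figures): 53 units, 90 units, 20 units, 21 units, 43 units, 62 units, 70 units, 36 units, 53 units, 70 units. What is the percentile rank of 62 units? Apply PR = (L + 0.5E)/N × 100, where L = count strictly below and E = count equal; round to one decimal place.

N = 10.
Strictly below 62: 6. Equal to 62: 1.
PR = (6 + 0.5·1)/10 × 100 = 65.0

65.0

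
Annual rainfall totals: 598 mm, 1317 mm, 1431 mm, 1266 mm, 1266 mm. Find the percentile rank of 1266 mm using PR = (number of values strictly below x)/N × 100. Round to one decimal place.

20.0

N = 5.
Strictly below 1266: 1. Equal to 1266: 2.
PR = 1/5 × 100 = 20.0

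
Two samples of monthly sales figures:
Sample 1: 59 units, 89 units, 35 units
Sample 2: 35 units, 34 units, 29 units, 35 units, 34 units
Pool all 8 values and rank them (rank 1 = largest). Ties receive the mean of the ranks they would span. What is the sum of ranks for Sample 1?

Sorted (descending): 89, 59, 35, 35, 35, 34, 34, 29
The 3 values of 35 occupy positions 3–5 → average rank 4.
The 2 values of 34 occupy positions 6–7 → average rank (6+7)/2 = 6.5.
Sample 1 values → pooled ranks: 59→2, 89→1, 35→4
Rank sum = 2 + 1 + 4 = 7

7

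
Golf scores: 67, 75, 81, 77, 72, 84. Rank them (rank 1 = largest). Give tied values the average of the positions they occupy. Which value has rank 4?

Sorted (descending): 84, 81, 77, 75, 72, 67
No ties — each value takes its position as its rank.
Rank 4 → value 75.

75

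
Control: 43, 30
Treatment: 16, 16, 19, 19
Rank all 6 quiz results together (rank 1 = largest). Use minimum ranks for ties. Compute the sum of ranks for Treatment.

Sorted (descending): 43, 30, 19, 19, 16, 16
The 2 values of 19 occupy positions 3–4 → each gets rank 3.
The 2 values of 16 occupy positions 5–6 → each gets rank 5.
Treatment values → pooled ranks: 16→5, 16→5, 19→3, 19→3
Rank sum = 5 + 5 + 3 + 3 = 16

16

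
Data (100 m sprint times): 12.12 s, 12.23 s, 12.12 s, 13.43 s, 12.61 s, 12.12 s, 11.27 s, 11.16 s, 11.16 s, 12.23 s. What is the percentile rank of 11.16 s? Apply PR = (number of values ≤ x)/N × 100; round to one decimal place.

N = 10.
Strictly below 11.16: 0. Equal to 11.16: 2.
PR = 2/10 × 100 = 20.0

20.0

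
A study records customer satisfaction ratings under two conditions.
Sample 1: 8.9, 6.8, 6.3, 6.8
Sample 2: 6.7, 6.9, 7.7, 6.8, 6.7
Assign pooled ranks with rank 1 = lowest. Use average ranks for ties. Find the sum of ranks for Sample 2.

25

Sorted (ascending): 6.3, 6.7, 6.7, 6.8, 6.8, 6.8, 6.9, 7.7, 8.9
The 2 values of 6.7 occupy positions 2–3 → average rank (2+3)/2 = 2.5.
The 3 values of 6.8 occupy positions 4–6 → average rank 5.
Sample 2 values → pooled ranks: 6.7→2.5, 6.9→7, 7.7→8, 6.8→5, 6.7→2.5
Rank sum = 2.5 + 7 + 8 + 5 + 2.5 = 25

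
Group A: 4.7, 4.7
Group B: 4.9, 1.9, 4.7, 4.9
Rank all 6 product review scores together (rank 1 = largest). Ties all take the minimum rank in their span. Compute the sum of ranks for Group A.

Sorted (descending): 4.9, 4.9, 4.7, 4.7, 4.7, 1.9
The 2 values of 4.9 occupy positions 1–2 → each gets rank 1.
The 3 values of 4.7 occupy positions 3–5 → each gets rank 3.
Group A values → pooled ranks: 4.7→3, 4.7→3
Rank sum = 3 + 3 = 6

6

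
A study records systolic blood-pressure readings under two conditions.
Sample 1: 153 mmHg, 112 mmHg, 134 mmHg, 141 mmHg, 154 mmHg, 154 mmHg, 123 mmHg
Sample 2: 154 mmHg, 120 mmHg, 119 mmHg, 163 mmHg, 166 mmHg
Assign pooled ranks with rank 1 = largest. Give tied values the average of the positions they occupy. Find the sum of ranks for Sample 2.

Sorted (descending): 166, 163, 154, 154, 154, 153, 141, 134, 123, 120, 119, 112
The 3 values of 154 occupy positions 3–5 → average rank 4.
Sample 2 values → pooled ranks: 154→4, 120→10, 119→11, 163→2, 166→1
Rank sum = 4 + 10 + 11 + 2 + 1 = 28

28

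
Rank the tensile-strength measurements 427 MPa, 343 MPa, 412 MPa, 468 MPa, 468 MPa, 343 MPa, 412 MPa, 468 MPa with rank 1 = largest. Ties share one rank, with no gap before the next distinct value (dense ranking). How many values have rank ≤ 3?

Sorted (descending): 468, 468, 468, 427, 412, 412, 343, 343
The 3 values of 468 share dense rank 1.
The 2 values of 412 share dense rank 3.
The 2 values of 343 share dense rank 4.
Remaining distinct values take the next consecutive integers.
Ranks ≤ 3: {1, 1, 1, 2, 3, 3} → 6 values.

6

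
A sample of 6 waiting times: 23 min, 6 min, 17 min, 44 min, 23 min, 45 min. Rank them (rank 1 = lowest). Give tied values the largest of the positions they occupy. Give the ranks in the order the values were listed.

4, 1, 2, 5, 4, 6

Sorted (ascending): 6, 17, 23, 23, 44, 45
The 2 values of 23 occupy positions 3–4 → each gets rank 4.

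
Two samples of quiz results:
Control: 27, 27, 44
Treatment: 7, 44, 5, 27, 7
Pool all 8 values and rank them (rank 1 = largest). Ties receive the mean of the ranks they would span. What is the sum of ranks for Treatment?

26.5

Sorted (descending): 44, 44, 27, 27, 27, 7, 7, 5
The 2 values of 44 occupy positions 1–2 → average rank (1+2)/2 = 1.5.
The 3 values of 27 occupy positions 3–5 → average rank 4.
The 2 values of 7 occupy positions 6–7 → average rank (6+7)/2 = 6.5.
Treatment values → pooled ranks: 7→6.5, 44→1.5, 5→8, 27→4, 7→6.5
Rank sum = 6.5 + 1.5 + 8 + 4 + 6.5 = 26.5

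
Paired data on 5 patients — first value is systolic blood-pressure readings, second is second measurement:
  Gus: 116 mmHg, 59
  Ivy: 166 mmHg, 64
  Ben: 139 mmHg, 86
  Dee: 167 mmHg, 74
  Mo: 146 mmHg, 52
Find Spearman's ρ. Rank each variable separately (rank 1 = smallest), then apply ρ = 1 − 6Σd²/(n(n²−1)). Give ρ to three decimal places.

Ranks of variable 1: 1, 4, 2, 5, 3
Ranks of variable 2: 2, 3, 5, 4, 1
d = r₁ − r₂: -1, 1, -3, 1, 2
d²: 1, 1, 9, 1, 4; Σd² = 16
ρ = 1 − 6·16/(5·24) = 1 − 96/120 = 0.200

0.200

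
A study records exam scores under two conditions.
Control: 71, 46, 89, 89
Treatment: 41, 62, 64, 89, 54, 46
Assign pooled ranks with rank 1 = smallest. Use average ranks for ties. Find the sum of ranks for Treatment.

Sorted (ascending): 41, 46, 46, 54, 62, 64, 71, 89, 89, 89
The 2 values of 46 occupy positions 2–3 → average rank (2+3)/2 = 2.5.
The 3 values of 89 occupy positions 8–10 → average rank 9.
Treatment values → pooled ranks: 41→1, 62→5, 64→6, 89→9, 54→4, 46→2.5
Rank sum = 1 + 5 + 6 + 9 + 4 + 2.5 = 27.5

27.5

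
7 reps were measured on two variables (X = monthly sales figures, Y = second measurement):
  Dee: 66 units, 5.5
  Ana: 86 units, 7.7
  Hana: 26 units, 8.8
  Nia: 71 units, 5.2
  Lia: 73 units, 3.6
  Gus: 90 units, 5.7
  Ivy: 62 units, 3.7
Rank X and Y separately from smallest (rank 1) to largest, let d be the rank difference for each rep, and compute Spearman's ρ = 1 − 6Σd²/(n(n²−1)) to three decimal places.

-0.036

Ranks of variable 1: 3, 6, 1, 4, 5, 7, 2
Ranks of variable 2: 4, 6, 7, 3, 1, 5, 2
d = r₁ − r₂: -1, 0, -6, 1, 4, 2, 0
d²: 1, 0, 36, 1, 16, 4, 0; Σd² = 58
ρ = 1 − 6·58/(7·48) = 1 − 348/336 = -0.036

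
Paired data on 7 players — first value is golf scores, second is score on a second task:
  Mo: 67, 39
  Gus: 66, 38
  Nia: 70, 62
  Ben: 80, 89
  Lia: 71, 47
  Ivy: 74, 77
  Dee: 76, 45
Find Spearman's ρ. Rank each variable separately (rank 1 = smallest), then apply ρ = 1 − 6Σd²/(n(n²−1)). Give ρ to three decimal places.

Ranks of variable 1: 2, 1, 3, 7, 4, 5, 6
Ranks of variable 2: 2, 1, 5, 7, 4, 6, 3
d = r₁ − r₂: 0, 0, -2, 0, 0, -1, 3
d²: 0, 0, 4, 0, 0, 1, 9; Σd² = 14
ρ = 1 − 6·14/(7·48) = 1 − 84/336 = 0.750

0.750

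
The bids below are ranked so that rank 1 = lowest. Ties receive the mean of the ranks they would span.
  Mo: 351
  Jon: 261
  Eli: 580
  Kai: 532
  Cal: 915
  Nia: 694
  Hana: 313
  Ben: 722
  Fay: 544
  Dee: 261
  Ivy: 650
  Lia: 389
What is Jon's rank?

Sorted (ascending): 261, 261, 313, 351, 389, 532, 544, 580, 650, 694, 722, 915
The 2 values of 261 occupy positions 1–2 → average rank (1+2)/2 = 1.5.
Jon has value 261 → rank 1.5.

1.5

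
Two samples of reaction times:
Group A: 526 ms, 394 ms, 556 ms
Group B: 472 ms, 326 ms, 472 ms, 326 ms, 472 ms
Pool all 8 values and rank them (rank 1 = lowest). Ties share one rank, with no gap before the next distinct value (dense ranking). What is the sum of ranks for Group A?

Sorted (ascending): 326, 326, 394, 472, 472, 472, 526, 556
The 2 values of 326 share dense rank 1.
The 3 values of 472 share dense rank 3.
Remaining distinct values take the next consecutive integers.
Group A values → pooled ranks: 526→4, 394→2, 556→5
Rank sum = 4 + 2 + 5 = 11

11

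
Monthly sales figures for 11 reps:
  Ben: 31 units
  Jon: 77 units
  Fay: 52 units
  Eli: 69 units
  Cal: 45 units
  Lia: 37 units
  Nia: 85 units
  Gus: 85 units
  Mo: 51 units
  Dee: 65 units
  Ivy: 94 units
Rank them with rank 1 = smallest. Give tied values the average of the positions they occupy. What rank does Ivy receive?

11

Sorted (ascending): 31, 37, 45, 51, 52, 65, 69, 77, 85, 85, 94
The 2 values of 85 occupy positions 9–10 → average rank (9+10)/2 = 9.5.
Ivy has value 94 units → rank 11.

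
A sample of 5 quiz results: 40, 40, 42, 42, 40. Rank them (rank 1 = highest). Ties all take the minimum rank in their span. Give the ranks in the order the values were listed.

Sorted (descending): 42, 42, 40, 40, 40
The 2 values of 42 occupy positions 1–2 → each gets rank 1.
The 3 values of 40 occupy positions 3–5 → each gets rank 3.

3, 3, 1, 1, 3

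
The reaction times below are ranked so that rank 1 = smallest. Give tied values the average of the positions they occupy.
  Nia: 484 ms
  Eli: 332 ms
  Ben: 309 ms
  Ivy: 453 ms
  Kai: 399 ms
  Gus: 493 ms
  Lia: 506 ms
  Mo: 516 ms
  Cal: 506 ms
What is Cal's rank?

Sorted (ascending): 309, 332, 399, 453, 484, 493, 506, 506, 516
The 2 values of 506 occupy positions 7–8 → average rank (7+8)/2 = 7.5.
Cal has value 506 ms → rank 7.5.

7.5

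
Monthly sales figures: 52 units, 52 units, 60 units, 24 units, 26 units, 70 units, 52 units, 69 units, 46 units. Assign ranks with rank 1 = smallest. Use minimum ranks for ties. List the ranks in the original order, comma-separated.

Sorted (ascending): 24, 26, 46, 52, 52, 52, 60, 69, 70
The 3 values of 52 occupy positions 4–6 → each gets rank 4.

4, 4, 7, 1, 2, 9, 4, 8, 3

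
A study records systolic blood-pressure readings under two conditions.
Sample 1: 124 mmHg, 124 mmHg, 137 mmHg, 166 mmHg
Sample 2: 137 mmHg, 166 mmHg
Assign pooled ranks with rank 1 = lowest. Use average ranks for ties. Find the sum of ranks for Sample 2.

9

Sorted (ascending): 124, 124, 137, 137, 166, 166
The 2 values of 124 occupy positions 1–2 → average rank (1+2)/2 = 1.5.
The 2 values of 137 occupy positions 3–4 → average rank (3+4)/2 = 3.5.
The 2 values of 166 occupy positions 5–6 → average rank (5+6)/2 = 5.5.
Sample 2 values → pooled ranks: 137→3.5, 166→5.5
Rank sum = 3.5 + 5.5 = 9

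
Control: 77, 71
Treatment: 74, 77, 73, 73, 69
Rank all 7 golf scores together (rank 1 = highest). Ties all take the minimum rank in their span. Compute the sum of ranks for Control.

Sorted (descending): 77, 77, 74, 73, 73, 71, 69
The 2 values of 77 occupy positions 1–2 → each gets rank 1.
The 2 values of 73 occupy positions 4–5 → each gets rank 4.
Control values → pooled ranks: 77→1, 71→6
Rank sum = 1 + 6 = 7

7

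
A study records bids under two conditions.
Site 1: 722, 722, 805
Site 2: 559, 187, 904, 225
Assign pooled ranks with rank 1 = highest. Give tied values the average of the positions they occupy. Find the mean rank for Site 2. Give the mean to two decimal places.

Sorted (descending): 904, 805, 722, 722, 559, 225, 187
The 2 values of 722 occupy positions 3–4 → average rank (3+4)/2 = 3.5.
Site 2 values → pooled ranks: 559→5, 187→7, 904→1, 225→6
Mean rank = (5 + 7 + 1 + 6) / 4 = 4.75

4.75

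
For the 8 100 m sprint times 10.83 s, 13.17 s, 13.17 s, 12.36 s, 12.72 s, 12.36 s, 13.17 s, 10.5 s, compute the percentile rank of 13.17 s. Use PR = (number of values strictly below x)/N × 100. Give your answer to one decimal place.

62.5

N = 8.
Strictly below 13.17: 5. Equal to 13.17: 3.
PR = 5/8 × 100 = 62.5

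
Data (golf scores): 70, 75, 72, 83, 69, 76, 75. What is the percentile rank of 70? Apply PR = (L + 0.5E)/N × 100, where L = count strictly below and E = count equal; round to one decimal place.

N = 7.
Strictly below 70: 1. Equal to 70: 1.
PR = (1 + 0.5·1)/7 × 100 = 21.4

21.4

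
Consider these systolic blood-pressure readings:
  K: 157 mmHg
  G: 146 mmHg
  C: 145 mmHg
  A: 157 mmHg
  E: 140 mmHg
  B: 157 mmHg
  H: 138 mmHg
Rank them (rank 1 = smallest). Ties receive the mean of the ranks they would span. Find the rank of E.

Sorted (ascending): 138, 140, 145, 146, 157, 157, 157
The 3 values of 157 occupy positions 5–7 → average rank 6.
E has value 140 mmHg → rank 2.

2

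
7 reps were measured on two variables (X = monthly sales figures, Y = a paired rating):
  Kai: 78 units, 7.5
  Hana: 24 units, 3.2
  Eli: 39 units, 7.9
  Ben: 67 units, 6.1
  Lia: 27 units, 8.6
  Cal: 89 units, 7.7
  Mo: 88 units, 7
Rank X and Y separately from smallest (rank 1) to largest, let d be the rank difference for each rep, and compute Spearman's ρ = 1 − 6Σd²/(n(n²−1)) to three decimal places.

0.071

Ranks of variable 1: 5, 1, 3, 4, 2, 7, 6
Ranks of variable 2: 4, 1, 6, 2, 7, 5, 3
d = r₁ − r₂: 1, 0, -3, 2, -5, 2, 3
d²: 1, 0, 9, 4, 25, 4, 9; Σd² = 52
ρ = 1 − 6·52/(7·48) = 1 − 312/336 = 0.071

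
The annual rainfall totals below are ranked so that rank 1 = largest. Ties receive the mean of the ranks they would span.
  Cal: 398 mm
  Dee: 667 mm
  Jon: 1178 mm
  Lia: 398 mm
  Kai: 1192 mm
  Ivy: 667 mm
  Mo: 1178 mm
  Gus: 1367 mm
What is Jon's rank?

3.5

Sorted (descending): 1367, 1192, 1178, 1178, 667, 667, 398, 398
The 2 values of 1178 occupy positions 3–4 → average rank (3+4)/2 = 3.5.
The 2 values of 667 occupy positions 5–6 → average rank (5+6)/2 = 5.5.
The 2 values of 398 occupy positions 7–8 → average rank (7+8)/2 = 7.5.
Jon has value 1178 mm → rank 3.5.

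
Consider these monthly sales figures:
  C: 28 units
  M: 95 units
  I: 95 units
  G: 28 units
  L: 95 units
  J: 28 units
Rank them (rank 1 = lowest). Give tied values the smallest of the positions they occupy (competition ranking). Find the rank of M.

4

Sorted (ascending): 28, 28, 28, 95, 95, 95
The 3 values of 28 occupy positions 1–3 → each gets rank 1.
The 3 values of 95 occupy positions 4–6 → each gets rank 4.
M has value 95 units → rank 4.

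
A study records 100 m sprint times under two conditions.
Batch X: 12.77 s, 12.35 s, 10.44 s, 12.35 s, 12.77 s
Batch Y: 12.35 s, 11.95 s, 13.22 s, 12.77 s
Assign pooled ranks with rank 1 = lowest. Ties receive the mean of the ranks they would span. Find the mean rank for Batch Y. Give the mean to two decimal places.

5.50

Sorted (ascending): 10.44, 11.95, 12.35, 12.35, 12.35, 12.77, 12.77, 12.77, 13.22
The 3 values of 12.35 occupy positions 3–5 → average rank 4.
The 3 values of 12.77 occupy positions 6–8 → average rank 7.
Batch Y values → pooled ranks: 12.35→4, 11.95→2, 13.22→9, 12.77→7
Mean rank = (4 + 2 + 9 + 7) / 4 = 5.50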